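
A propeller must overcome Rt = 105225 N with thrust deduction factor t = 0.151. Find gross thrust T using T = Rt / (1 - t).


Formula: T = Rt / (1 - t)
Step 1 — (1 - t) = 1 - 0.151 = 0.849
Step 2 — T = 105225 / 0.849 ≈ 123940 N (5 s.f.)

123940 N


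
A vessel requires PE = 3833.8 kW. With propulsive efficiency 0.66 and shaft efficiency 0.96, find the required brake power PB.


Formula: PB = PE / (eta_D * eta_S)
Step 1 — combined efficiency = eta_D * eta_S = 0.66 * 0.96 = 0.6336
Step 2 — PB = 3833.8 / 0.6336 ≈ 6050.8 kW (5 s.f.)

6050.8 kW


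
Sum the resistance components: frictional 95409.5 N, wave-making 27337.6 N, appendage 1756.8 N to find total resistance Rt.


Formula: Rt = Rf + Rw + Ra
Substituting: Rt = 95409.5 + 27337.6 + 1756.8
Result: Rt = 124503.9 N

124503.9 N


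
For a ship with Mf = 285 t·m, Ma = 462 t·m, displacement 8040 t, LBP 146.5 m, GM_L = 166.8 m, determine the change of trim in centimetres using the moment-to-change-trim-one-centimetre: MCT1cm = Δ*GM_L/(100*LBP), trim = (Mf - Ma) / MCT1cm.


Formula: net trimming moment = Mf - Ma; MCT1cm = Δ*GM_L/(100*LBP); trim = net moment / MCT1cm
Step 1 — net trimming moment = 285 - 462 = -177 t·m
Step 2 — MCT1cm = 8040 * 166.8 / (100 * 146.5) = 91.5408 t·m/cm
Step 3 — trim = -177 / 91.5408 ≈ -1.9336 cm (5 s.f.)

-1.9336 cm


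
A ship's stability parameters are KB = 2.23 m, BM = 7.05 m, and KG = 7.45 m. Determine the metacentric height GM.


Formula: GM = KB + BM - KG
Step 1 — KM = KB + BM = 2.23 + 7.05 = 9.28 m
Step 2 — GM = KM - KG = 9.28 - 7.45 = 1.83 m

1.83 m


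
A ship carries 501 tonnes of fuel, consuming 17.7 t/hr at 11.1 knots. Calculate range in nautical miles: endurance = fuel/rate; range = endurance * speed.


Formula: endurance = fuel / rate; range = endurance * speed
Step 1 — endurance = 501 / 17.7 = 28.3051 hours
Step 2 — range = 28.3051 * 11.1 ≈ 314.19 nautical miles (5 s.f.)

314.19 NM


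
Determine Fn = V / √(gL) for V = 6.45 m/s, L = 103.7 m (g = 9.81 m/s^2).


Formula: Fn = V / sqrt(g * L)
Step 1 — g * L = 9.81 * 103.7 = 1017.297
Step 2 — sqrt(g * L) = sqrt(1017.297) = 31.895094
Step 3 — Fn = 6.45 / 31.895094 ≈ 0.20223 (5 s.f.)

0.20223


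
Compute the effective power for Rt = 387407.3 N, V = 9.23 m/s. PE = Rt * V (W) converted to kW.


Formula: PE = Rt * V / 1000 (kW)
Step 1 — PE (W) = 387407.3 * 9.23 = 3575769.379 W
Step 2 — PE (kW) = 3575769.379 / 1000 ≈ 3575.8 kW (5 s.f.)

3575.8 kW


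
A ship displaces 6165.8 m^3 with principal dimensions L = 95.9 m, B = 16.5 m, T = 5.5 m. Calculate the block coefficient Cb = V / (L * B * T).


Formula: Cb = V / (L * B * T)
Step 1 — L * B * T = 95.9 * 16.5 * 5.5 = 8702.925 m^3
Step 2 — Cb = 6165.8 / 8702.925 ≈ 0.70847 (5 s.f.)

0.70847


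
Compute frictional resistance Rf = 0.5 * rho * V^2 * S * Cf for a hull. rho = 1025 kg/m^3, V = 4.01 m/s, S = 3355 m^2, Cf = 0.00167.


Formula: Rf = 0.5 * rho * V^2 * S * Cf
Step 1 — V^2 = 4.01^2 = 16.0801
Step 2 — 0.5 * rho * V^2 = 0.5 * 1025 * 16.0801 = 8241.05125
Step 3 — Rf = 8241.05125 * 3355 * 0.00167 ≈ 46173 N (5 s.f.)

46173 N


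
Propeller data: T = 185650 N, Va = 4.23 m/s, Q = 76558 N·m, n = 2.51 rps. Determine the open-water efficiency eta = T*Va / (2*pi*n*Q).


Formula: eta = T * Va / (2 * pi * n * Q)
Step 1 — numerator = T * Va = 185650 * 4.23 = 785299.5
Step 2 — 2 * pi * n = 2 * pi * 2.51 = 15.770795
Step 3 — denominator = 15.770795 * 76558 = 1207380.52
Step 4 — eta = 785299.5 / 1207380.52 ≈ 0.65042 (5 s.f.)

0.65042


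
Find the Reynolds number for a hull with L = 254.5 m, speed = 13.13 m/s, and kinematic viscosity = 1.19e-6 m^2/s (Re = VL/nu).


Formula: Re = V * L / nu
Step 1 — V * L = 13.13 * 254.5 = 3341.585 m^2/s
Step 2 — Re = 3341.585 / 1.19e-6 = 2.81e+09

2.81e+09


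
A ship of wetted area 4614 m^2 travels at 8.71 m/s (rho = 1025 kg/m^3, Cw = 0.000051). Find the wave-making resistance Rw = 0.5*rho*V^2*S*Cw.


Formula: Rw = 0.5 * rho * V^2 * S * Cw
Step 1 — V^2 = 8.71^2 = 75.8641
Step 2 — 0.5 * rho * V^2 = 0.5 * 1025 * 75.8641 = 38880.35125
Step 3 — Rw = 38880.35125 * 4614 * 0.000051 ≈ 9149.1 N (5 s.f.)

9149.1 N


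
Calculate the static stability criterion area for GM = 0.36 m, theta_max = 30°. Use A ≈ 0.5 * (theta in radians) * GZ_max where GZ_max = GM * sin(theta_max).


Formula: GZ_max = GM * sin(theta); Area = 0.5 * theta_rad * GZ_max
Step 1 — GZ_max = 0.36 * sin(30°) = 0.36 * 0.5 = 0.18 m
Step 2 — theta_rad = 30 * pi/180 = 0.523599 rad
Step 3 — Area = 0.5 * 0.523599 * 0.18 ≈ 0.047124 m·rad (5 s.f.)

0.047124 m·rad


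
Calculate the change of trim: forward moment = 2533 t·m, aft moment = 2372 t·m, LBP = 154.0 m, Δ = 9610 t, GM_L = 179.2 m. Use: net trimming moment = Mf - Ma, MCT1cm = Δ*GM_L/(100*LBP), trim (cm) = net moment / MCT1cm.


Formula: net trimming moment = Mf - Ma; MCT1cm = Δ*GM_L/(100*LBP); trim = net moment / MCT1cm
Step 1 — net trimming moment = 2533 - 2372 = 161 t·m
Step 2 — MCT1cm = 9610 * 179.2 / (100 * 154.0) = 111.8255 t·m/cm
Step 3 — trim = 161 / 111.8255 ≈ 1.4397 cm (5 s.f.)

1.4397 cm


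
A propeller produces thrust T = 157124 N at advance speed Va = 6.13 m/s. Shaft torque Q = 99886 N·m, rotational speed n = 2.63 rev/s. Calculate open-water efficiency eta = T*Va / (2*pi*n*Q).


Formula: eta = T * Va / (2 * pi * n * Q)
Step 1 — numerator = T * Va = 157124 * 6.13 = 963170.12
Step 2 — 2 * pi * n = 2 * pi * 2.63 = 16.524777
Step 3 — denominator = 16.524777 * 99886 = 1650593.88
Step 4 — eta = 963170.12 / 1650593.88 ≈ 0.58353 (5 s.f.)

0.58353


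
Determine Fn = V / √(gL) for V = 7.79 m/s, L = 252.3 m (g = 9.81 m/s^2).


Formula: Fn = V / sqrt(g * L)
Step 1 — g * L = 9.81 * 252.3 = 2475.063
Step 2 — sqrt(g * L) = sqrt(2475.063) = 49.750005
Step 3 — Fn = 7.79 / 49.750005 ≈ 0.15658 (5 s.f.)

0.15658


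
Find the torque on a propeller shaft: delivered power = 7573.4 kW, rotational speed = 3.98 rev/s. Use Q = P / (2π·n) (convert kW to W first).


Formula: Q = P_W / (2 * pi * n)
Step 1 — P_W = 7573.4 kW * 1000 = 7573400.0 W
Step 2 — 2 * pi * n = 2 * pi * 3.98 = 25.007078
Step 3 — Q = 7573400.0 / 25.007078 ≈ 302850 N·m (5 s.f.)

302850 N·m


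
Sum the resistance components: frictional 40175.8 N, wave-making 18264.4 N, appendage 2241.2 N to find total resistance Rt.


Formula: Rt = Rf + Rw + Ra
Substituting: Rt = 40175.8 + 18264.4 + 2241.2
Result: Rt = 60681.4 N

60681.4 N


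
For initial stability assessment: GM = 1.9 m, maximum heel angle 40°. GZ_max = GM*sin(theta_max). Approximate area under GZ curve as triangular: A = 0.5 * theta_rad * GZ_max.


Formula: GZ_max = GM * sin(theta); Area = 0.5 * theta_rad * GZ_max
Step 1 — GZ_max = 1.9 * sin(40°) = 1.9 * 0.642788 = 1.221297 m
Step 2 — theta_rad = 40 * pi/180 = 0.698132 rad
Step 3 — Area = 0.5 * 0.698132 * 1.221297 ≈ 0.42631 m·rad (5 s.f.)

0.42631 m·rad


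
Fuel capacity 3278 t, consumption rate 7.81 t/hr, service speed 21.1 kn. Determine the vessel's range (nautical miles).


Formula: endurance = fuel / rate; range = endurance * speed
Step 1 — endurance = 3278 / 7.81 = 419.7183 hours
Step 2 — range = 419.7183 * 21.1 ≈ 8856.1 nautical miles (5 s.f.)

8856.1 NM


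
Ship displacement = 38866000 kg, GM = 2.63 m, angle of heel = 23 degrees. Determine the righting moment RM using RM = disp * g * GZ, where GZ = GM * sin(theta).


Formula: GZ = GM * sin(theta); RM = disp * g * GZ
Step 1 — GZ = 2.63 * sin(23°) = 2.63 * 0.390731 = 1.027623 m
Step 2 — RM = 38866000 * 9.81 * 1.027623 ≈ 391810000 N·m (5 s.f.)

391810000 N·m


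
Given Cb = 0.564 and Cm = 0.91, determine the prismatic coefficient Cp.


Formula: Cp = Cb / Cm
Substituting: Cp = 0.564 / 0.91
Result: Cp ≈ 0.61978 (5 s.f.)

0.61978


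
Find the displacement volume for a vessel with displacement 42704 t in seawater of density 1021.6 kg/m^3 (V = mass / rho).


Formula: V = mass / rho
Step 1 — convert tonnes to kg: 42704 t * 1000 = 42704000 kg
Step 2 — V = 42704000 / 1021.6 ≈ 41801 m^3 (5 s.f.)

41801 m^3


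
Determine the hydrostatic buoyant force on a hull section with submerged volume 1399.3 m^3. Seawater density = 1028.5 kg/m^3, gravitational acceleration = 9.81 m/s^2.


Formula: Fb = rho * g * V
Substituting: Fb = 1028.5 * 9.81 * 1399.3
Intermediate: 1028.5 * 9.81 = 10089.585
Result: Fb = 10089.585 * 1399.3 ≈ 14118000 N (5 s.f.)

14118000 N


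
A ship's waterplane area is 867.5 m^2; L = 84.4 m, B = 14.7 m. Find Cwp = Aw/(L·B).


Formula: Cwp = Aw / (L * B)
Step 1 — L * B = 84.4 * 14.7 = 1240.68 m^2
Step 2 — Cwp = 867.5 / 1240.68 ≈ 0.69921 (5 s.f.)

0.69921


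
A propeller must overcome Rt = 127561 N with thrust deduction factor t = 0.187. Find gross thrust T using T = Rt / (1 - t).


Formula: T = Rt / (1 - t)
Step 1 — (1 - t) = 1 - 0.187 = 0.813
Step 2 — T = 127561 / 0.813 ≈ 156900 N (5 s.f.)

156900 N


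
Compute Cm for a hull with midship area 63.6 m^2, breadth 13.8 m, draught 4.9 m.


Formula: Cm = Am / (B * T)
Step 1 — B * T = 13.8 * 4.9 = 67.62 m^2
Step 2 — Cm = 63.6 / 67.62 ≈ 0.94055 (5 s.f.)

0.94055


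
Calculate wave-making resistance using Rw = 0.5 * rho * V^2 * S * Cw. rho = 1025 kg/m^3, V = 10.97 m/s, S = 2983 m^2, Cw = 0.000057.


Formula: Rw = 0.5 * rho * V^2 * S * Cw
Step 1 — V^2 = 10.97^2 = 120.3409
Step 2 — 0.5 * rho * V^2 = 0.5 * 1025 * 120.3409 = 61674.71125
Step 3 — Rw = 61674.71125 * 2983 * 0.000057 ≈ 10487 N (5 s.f.)

10487 N


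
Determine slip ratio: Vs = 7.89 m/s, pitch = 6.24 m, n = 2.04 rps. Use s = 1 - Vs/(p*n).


Formula: s = 1 - Vs / (p * n)
Step 1 — p * n = 6.24 * 2.04 = 12.7296
Step 2 — Vs / (p*n) = 7.89 / 12.7296 = 0.619815 (6 d.p.)
Step 3 — s = 1 - 0.619815 = 0.380185

0.380185


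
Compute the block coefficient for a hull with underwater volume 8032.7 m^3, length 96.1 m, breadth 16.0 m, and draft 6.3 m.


Formula: Cb = V / (L * B * T)
Step 1 — L * B * T = 96.1 * 16.0 * 6.3 = 9686.88 m^3
Step 2 — Cb = 8032.7 / 9686.88 ≈ 0.82924 (5 s.f.)

0.82924


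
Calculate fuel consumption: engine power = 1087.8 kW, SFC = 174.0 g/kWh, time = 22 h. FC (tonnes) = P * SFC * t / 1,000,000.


Formula: FC (tonnes) = P * SFC * t / 1,000,000
Step 1 — P * SFC * t = 1087.8 * 174.0 * 22 = 4164098.4 g
Step 2 — FC (tonnes) = 4164098.4 / 1,000,000 ≈ 4.1641 tonnes (5 s.f.)

4.1641 tonnes


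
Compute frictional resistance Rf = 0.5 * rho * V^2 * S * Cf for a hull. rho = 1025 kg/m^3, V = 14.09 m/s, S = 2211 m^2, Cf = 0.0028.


Formula: Rf = 0.5 * rho * V^2 * S * Cf
Step 1 — V^2 = 14.09^2 = 198.5281
Step 2 — 0.5 * rho * V^2 = 0.5 * 1025 * 198.5281 = 101745.65125
Step 3 — Rf = 101745.65125 * 2211 * 0.0028 ≈ 629890 N (5 s.f.)

629890 N


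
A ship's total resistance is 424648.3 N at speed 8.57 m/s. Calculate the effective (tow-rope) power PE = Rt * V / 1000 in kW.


Formula: PE = Rt * V / 1000 (kW)
Step 1 — PE (W) = 424648.3 * 8.57 = 3639235.931 W
Step 2 — PE (kW) = 3639235.931 / 1000 ≈ 3639.2 kW (5 s.f.)

3639.2 kW


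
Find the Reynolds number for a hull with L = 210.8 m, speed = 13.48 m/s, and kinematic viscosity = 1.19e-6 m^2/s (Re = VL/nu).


Formula: Re = V * L / nu
Step 1 — V * L = 13.48 * 210.8 = 2841.584 m^2/s
Step 2 — Re = 2841.584 / 1.19e-6 = 2.39e+09

2.39e+09


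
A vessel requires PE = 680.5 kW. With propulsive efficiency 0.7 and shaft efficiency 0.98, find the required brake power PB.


Formula: PB = PE / (eta_D * eta_S)
Step 1 — combined efficiency = eta_D * eta_S = 0.7 * 0.98 = 0.686
Step 2 — PB = 680.5 / 0.686 ≈ 991.98 kW (5 s.f.)

991.98 kW


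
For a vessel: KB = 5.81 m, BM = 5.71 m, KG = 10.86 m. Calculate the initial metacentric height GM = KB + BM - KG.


Formula: GM = KB + BM - KG
Step 1 — KM = KB + BM = 5.81 + 5.71 = 11.52 m
Step 2 — GM = KM - KG = 11.52 - 10.86 = 0.66 m

0.66 m


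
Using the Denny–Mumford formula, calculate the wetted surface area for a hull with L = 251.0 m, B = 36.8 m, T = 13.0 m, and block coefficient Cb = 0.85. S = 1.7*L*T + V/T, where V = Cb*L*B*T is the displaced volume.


Formula: S = 1.7*L*T + V/T with V = Cb*L*B*T, i.e. S = L * (1.7*T + Cb*B)
Step 1 — 1.7*T = 1.7 * 13.0 = 22.1 m
Step 2 — Cb*B = 0.85 * 36.8 = 31.28 m
Step 3 — 1.7*T + Cb*B = 22.1 + 31.28 = 53.38 m
Step 4 — S = 251.0 * 53.38 ≈ 13398 m^2 (5 s.f.)

13398 m^2


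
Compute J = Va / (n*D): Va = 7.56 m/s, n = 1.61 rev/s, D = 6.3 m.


Formula: J = Va / (n * D)
Step 1 — n * D = 1.61 * 6.3 = 10.143
Step 2 — J = 7.56 / 10.143 ≈ 0.74534 (5 s.f.)

0.74534


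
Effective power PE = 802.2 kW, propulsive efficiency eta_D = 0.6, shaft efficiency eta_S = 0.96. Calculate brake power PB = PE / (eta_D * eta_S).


Formula: PB = PE / (eta_D * eta_S)
Step 1 — combined efficiency = eta_D * eta_S = 0.6 * 0.96 = 0.576
Step 2 — PB = 802.2 / 0.576 ≈ 1392.7 kW (5 s.f.)

1392.7 kW


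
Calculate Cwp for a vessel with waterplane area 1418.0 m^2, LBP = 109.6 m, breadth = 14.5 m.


Formula: Cwp = Aw / (L * B)
Step 1 — L * B = 109.6 * 14.5 = 1589.2 m^2
Step 2 — Cwp = 1418.0 / 1589.2 ≈ 0.89227 (5 s.f.)

0.89227


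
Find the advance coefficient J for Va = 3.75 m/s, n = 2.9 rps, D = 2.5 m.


Formula: J = Va / (n * D)
Step 1 — n * D = 2.9 * 2.5 = 7.25
Step 2 — J = 3.75 / 7.25 ≈ 0.51724 (5 s.f.)

0.51724


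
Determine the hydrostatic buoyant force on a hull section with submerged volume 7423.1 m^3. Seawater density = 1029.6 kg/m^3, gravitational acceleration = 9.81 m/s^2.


Formula: Fb = rho * g * V
Substituting: Fb = 1029.6 * 9.81 * 7423.1
Intermediate: 1029.6 * 9.81 = 10100.376
Result: Fb = 10100.376 * 7423.1 ≈ 74976000 N (5 s.f.)

74976000 N


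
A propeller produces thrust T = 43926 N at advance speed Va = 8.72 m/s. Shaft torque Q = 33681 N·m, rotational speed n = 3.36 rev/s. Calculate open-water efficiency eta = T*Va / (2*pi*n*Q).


Formula: eta = T * Va / (2 * pi * n * Q)
Step 1 — numerator = T * Va = 43926 * 8.72 = 383034.72
Step 2 — 2 * pi * n = 2 * pi * 3.36 = 21.111503
Step 3 — denominator = 21.111503 * 33681 = 711056.53
Step 4 — eta = 383034.72 / 711056.53 ≈ 0.53868 (5 s.f.)

0.53868


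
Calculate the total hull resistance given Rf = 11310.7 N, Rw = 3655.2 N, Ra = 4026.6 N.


Formula: Rt = Rf + Rw + Ra
Substituting: Rt = 11310.7 + 3655.2 + 4026.6
Result: Rt = 18992.5 N

18992.5 N


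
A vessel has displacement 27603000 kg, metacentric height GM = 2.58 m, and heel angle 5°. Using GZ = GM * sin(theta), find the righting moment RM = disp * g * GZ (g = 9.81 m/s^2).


Formula: GZ = GM * sin(theta); RM = disp * g * GZ
Step 1 — GZ = 2.58 * sin(5°) = 2.58 * 0.087156 = 0.224862 m
Step 2 — RM = 27603000 * 9.81 * 0.224862 ≈ 60889000 N·m (5 s.f.)

60889000 N·m


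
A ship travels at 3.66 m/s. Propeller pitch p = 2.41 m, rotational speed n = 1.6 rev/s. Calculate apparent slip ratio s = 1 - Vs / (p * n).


Formula: s = 1 - Vs / (p * n)
Step 1 — p * n = 2.41 * 1.6 = 3.856
Step 2 — Vs / (p*n) = 3.66 / 3.856 = 0.94917 (6 d.p.)
Step 3 — s = 1 - 0.94917 = 0.05083

0.05083


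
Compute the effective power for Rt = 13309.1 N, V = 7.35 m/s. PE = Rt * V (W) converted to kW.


Formula: PE = Rt * V / 1000 (kW)
Step 1 — PE (W) = 13309.1 * 7.35 = 97821.885 W
Step 2 — PE (kW) = 97821.885 / 1000 ≈ 97.822 kW (5 s.f.)

97.822 kW


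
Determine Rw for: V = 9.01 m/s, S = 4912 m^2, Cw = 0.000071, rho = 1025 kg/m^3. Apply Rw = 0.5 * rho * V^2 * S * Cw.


Formula: Rw = 0.5 * rho * V^2 * S * Cw
Step 1 — V^2 = 9.01^2 = 81.1801
Step 2 — 0.5 * rho * V^2 = 0.5 * 1025 * 81.1801 = 41604.80125
Step 3 — Rw = 41604.80125 * 4912 * 0.000071 ≈ 14510 N (5 s.f.)

14510 N


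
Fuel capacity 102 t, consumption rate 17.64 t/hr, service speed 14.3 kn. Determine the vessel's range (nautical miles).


Formula: endurance = fuel / rate; range = endurance * speed
Step 1 — endurance = 102 / 17.64 = 5.7823 hours
Step 2 — range = 5.7823 * 14.3 ≈ 82.687 nautical miles (5 s.f.)

82.687 NM


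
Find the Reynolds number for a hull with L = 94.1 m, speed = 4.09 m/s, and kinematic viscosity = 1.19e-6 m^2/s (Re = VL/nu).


Formula: Re = V * L / nu
Step 1 — V * L = 4.09 * 94.1 = 384.869 m^2/s
Step 2 — Re = 384.869 / 1.19e-6 = 3.23e+08

3.23e+08


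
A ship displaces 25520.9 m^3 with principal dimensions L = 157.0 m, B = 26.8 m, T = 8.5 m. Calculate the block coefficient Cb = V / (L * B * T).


Formula: Cb = V / (L * B * T)
Step 1 — L * B * T = 157.0 * 26.8 * 8.5 = 35764.6 m^3
Step 2 — Cb = 25520.9 / 35764.6 ≈ 0.71358 (5 s.f.)

0.71358


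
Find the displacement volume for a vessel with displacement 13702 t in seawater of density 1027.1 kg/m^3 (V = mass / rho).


Formula: V = mass / rho
Step 1 — convert tonnes to kg: 13702 t * 1000 = 13702000 kg
Step 2 — V = 13702000 / 1027.1 ≈ 13340 m^3 (5 s.f.)

13340 m^3


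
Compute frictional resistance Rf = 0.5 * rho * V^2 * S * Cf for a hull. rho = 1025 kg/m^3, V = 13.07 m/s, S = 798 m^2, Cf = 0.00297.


Formula: Rf = 0.5 * rho * V^2 * S * Cf
Step 1 — V^2 = 13.07^2 = 170.8249
Step 2 — 0.5 * rho * V^2 = 0.5 * 1025 * 170.8249 = 87547.76125
Step 3 — Rf = 87547.76125 * 798 * 0.00297 ≈ 207490 N (5 s.f.)

207490 N


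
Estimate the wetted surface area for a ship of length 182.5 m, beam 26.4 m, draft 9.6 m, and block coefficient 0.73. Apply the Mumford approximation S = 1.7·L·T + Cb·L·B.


Formula: S = 1.7*L*T + V/T with V = Cb*L*B*T, i.e. S = L * (1.7*T + Cb*B)
Step 1 — 1.7*T = 1.7 * 9.6 = 16.32 m
Step 2 — Cb*B = 0.73 * 26.4 = 19.272 m
Step 3 — 1.7*T + Cb*B = 16.32 + 19.272 = 35.592 m
Step 4 — S = 182.5 * 35.592 ≈ 6495.5 m^2 (5 s.f.)

6495.5 m^2


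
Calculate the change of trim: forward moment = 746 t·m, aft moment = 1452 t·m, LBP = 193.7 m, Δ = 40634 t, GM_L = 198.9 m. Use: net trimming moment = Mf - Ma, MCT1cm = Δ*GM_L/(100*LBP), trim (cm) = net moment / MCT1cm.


Formula: net trimming moment = Mf - Ma; MCT1cm = Δ*GM_L/(100*LBP); trim = net moment / MCT1cm
Step 1 — net trimming moment = 746 - 1452 = -706 t·m
Step 2 — MCT1cm = 40634 * 198.9 / (100 * 193.7) = 417.2485 t·m/cm
Step 3 — trim = -706 / 417.2485 ≈ -1.6920 cm (5 s.f.)

-1.6920 cm


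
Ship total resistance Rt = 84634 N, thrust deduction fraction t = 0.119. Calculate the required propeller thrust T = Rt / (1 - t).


Formula: T = Rt / (1 - t)
Step 1 — (1 - t) = 1 - 0.119 = 0.881
Step 2 — T = 84634 / 0.881 ≈ 96066 N (5 s.f.)

96066 N


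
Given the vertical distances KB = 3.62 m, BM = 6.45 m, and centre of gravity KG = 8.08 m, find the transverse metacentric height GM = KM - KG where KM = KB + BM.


Formula: GM = KB + BM - KG
Step 1 — KM = KB + BM = 3.62 + 6.45 = 10.07 m
Step 2 — GM = KM - KG = 10.07 - 8.08 = 1.99 m

1.99 m


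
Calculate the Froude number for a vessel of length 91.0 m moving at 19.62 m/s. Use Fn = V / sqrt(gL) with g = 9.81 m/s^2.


Formula: Fn = V / sqrt(g * L)
Step 1 — g * L = 9.81 * 91.0 = 892.71
Step 2 — sqrt(g * L) = sqrt(892.71) = 29.878253
Step 3 — Fn = 19.62 / 29.878253 ≈ 0.65666 (5 s.f.)

0.65666


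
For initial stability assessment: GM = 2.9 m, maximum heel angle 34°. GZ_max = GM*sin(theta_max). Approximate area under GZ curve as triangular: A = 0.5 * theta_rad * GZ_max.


Formula: GZ_max = GM * sin(theta); Area = 0.5 * theta_rad * GZ_max
Step 1 — GZ_max = 2.9 * sin(34°) = 2.9 * 0.559193 = 1.62166 m
Step 2 — theta_rad = 34 * pi/180 = 0.593412 rad
Step 3 — Area = 0.5 * 0.593412 * 1.62166 ≈ 0.48116 m·rad (5 s.f.)

0.48116 m·rad


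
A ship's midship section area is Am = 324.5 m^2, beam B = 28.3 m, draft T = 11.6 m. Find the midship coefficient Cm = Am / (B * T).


Formula: Cm = Am / (B * T)
Step 1 — B * T = 28.3 * 11.6 = 328.28 m^2
Step 2 — Cm = 324.5 / 328.28 ≈ 0.98849 (5 s.f.)

0.98849


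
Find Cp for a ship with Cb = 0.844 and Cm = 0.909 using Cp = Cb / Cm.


Formula: Cp = Cb / Cm
Substituting: Cp = 0.844 / 0.909
Result: Cp ≈ 0.92849 (5 s.f.)

0.92849


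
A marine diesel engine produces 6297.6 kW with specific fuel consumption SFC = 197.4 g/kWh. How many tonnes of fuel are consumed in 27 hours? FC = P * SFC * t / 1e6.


Formula: FC (tonnes) = P * SFC * t / 1,000,000
Step 1 — P * SFC * t = 6297.6 * 197.4 * 27 = 33564948.48 g
Step 2 — FC (tonnes) = 33564948.48 / 1,000,000 ≈ 33.565 tonnes (5 s.f.)

33.565 tonnes


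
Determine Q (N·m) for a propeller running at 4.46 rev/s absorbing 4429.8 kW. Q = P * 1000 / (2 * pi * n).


Formula: Q = P_W / (2 * pi * n)
Step 1 — P_W = 4429.8 kW * 1000 = 4429800.0 W
Step 2 — 2 * pi * n = 2 * pi * 4.46 = 28.023006
Step 3 — Q = 4429800.0 / 28.023006 ≈ 158080 N·m (5 s.f.)

158080 N·m


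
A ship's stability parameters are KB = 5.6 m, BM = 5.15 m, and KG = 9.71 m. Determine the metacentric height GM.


Formula: GM = KB + BM - KG
Step 1 — KM = KB + BM = 5.6 + 5.15 = 10.75 m
Step 2 — GM = KM - KG = 10.75 - 9.71 = 1.04 m

1.04 m


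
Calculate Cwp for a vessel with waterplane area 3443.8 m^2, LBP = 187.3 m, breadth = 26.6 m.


Formula: Cwp = Aw / (L * B)
Step 1 — L * B = 187.3 * 26.6 = 4982.18 m^2
Step 2 — Cwp = 3443.8 / 4982.18 ≈ 0.69122 (5 s.f.)

0.69122


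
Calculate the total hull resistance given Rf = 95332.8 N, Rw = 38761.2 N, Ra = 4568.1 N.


Formula: Rt = Rf + Rw + Ra
Substituting: Rt = 95332.8 + 38761.2 + 4568.1
Result: Rt = 138662.1 N

138662.1 N


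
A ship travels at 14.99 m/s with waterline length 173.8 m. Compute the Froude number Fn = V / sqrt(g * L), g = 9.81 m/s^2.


Formula: Fn = V / sqrt(g * L)
Step 1 — g * L = 9.81 * 173.8 = 1704.978
Step 2 — sqrt(g * L) = sqrt(1704.978) = 41.291379
Step 3 — Fn = 14.99 / 41.291379 ≈ 0.36303 (5 s.f.)

0.36303


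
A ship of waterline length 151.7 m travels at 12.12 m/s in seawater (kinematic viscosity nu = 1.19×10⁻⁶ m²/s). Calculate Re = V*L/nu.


Formula: Re = V * L / nu
Step 1 — V * L = 12.12 * 151.7 = 1838.604 m^2/s
Step 2 — Re = 1838.604 / 1.19e-6 = 1.55e+09

1.55e+09


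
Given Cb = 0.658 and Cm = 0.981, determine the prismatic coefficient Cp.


Formula: Cp = Cb / Cm
Substituting: Cp = 0.658 / 0.981
Result: Cp ≈ 0.67074 (5 s.f.)

0.67074


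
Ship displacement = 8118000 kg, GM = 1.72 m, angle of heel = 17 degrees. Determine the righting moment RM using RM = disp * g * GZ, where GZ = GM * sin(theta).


Formula: GZ = GM * sin(theta); RM = disp * g * GZ
Step 1 — GZ = 1.72 * sin(17°) = 1.72 * 0.292372 = 0.50288 m
Step 2 — RM = 8118000 * 9.81 * 0.50288 ≈ 40048000 N·m (5 s.f.)

40048000 N·m


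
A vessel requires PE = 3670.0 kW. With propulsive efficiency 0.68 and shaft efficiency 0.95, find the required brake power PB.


Formula: PB = PE / (eta_D * eta_S)
Step 1 — combined efficiency = eta_D * eta_S = 0.68 * 0.95 = 0.646
Step 2 — PB = 3670.0 / 0.646 ≈ 5681.1 kW (5 s.f.)

5681.1 kW


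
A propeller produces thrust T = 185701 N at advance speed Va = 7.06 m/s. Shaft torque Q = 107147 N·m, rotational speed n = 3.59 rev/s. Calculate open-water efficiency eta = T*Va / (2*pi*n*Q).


Formula: eta = T * Va / (2 * pi * n * Q)
Step 1 — numerator = T * Va = 185701 * 7.06 = 1311049.06
Step 2 — 2 * pi * n = 2 * pi * 3.59 = 22.556635
Step 3 — denominator = 22.556635 * 107147 = 2416875.77
Step 4 — eta = 1311049.06 / 2416875.77 ≈ 0.54246 (5 s.f.)

0.54246


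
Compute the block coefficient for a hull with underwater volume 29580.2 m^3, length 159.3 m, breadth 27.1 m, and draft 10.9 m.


Formula: Cb = V / (L * B * T)
Step 1 — L * B * T = 159.3 * 27.1 * 10.9 = 47055.627 m^3
Step 2 — Cb = 29580.2 / 47055.627 ≈ 0.62862 (5 s.f.)

0.62862


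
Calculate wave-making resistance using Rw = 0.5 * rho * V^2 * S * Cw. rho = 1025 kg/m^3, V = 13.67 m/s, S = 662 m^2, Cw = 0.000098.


Formula: Rw = 0.5 * rho * V^2 * S * Cw
Step 1 — V^2 = 13.67^2 = 186.8689
Step 2 — 0.5 * rho * V^2 = 0.5 * 1025 * 186.8689 = 95770.31125
Step 3 — Rw = 95770.31125 * 662 * 0.000098 ≈ 6213.2 N (5 s.f.)

6213.2 N


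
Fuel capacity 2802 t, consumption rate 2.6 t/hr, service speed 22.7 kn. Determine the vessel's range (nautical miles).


Formula: endurance = fuel / rate; range = endurance * speed
Step 1 — endurance = 2802 / 2.6 = 1077.6923 hours
Step 2 — range = 1077.6923 * 22.7 ≈ 24464 nautical miles (5 s.f.)

24464 NM


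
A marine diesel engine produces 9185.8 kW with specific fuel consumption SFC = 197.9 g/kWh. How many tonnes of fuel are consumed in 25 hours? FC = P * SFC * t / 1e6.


Formula: FC (tonnes) = P * SFC * t / 1,000,000
Step 1 — P * SFC * t = 9185.8 * 197.9 * 25 = 45446745.5 g
Step 2 — FC (tonnes) = 45446745.5 / 1,000,000 ≈ 45.447 tonnes (5 s.f.)

45.447 tonnes


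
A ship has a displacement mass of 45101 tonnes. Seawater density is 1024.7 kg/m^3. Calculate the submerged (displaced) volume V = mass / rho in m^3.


Formula: V = mass / rho
Step 1 — convert tonnes to kg: 45101 t * 1000 = 45101000 kg
Step 2 — V = 45101000 / 1024.7 ≈ 44014 m^3 (5 s.f.)

44014 m^3


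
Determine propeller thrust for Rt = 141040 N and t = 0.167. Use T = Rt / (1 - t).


Formula: T = Rt / (1 - t)
Step 1 — (1 - t) = 1 - 0.167 = 0.833
Step 2 — T = 141040 / 0.833 ≈ 169320 N (5 s.f.)

169320 N


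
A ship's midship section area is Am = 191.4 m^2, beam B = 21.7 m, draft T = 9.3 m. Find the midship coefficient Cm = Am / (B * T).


Formula: Cm = Am / (B * T)
Step 1 — B * T = 21.7 * 9.3 = 201.81 m^2
Step 2 — Cm = 191.4 / 201.81 ≈ 0.94842 (5 s.f.)

0.94842


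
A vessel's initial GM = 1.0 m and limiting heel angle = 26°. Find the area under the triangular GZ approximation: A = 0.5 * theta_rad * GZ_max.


Formula: GZ_max = GM * sin(theta); Area = 0.5 * theta_rad * GZ_max
Step 1 — GZ_max = 1.0 * sin(26°) = 1.0 * 0.438371 = 0.438371 m
Step 2 — theta_rad = 26 * pi/180 = 0.453786 rad
Step 3 — Area = 0.5 * 0.453786 * 0.438371 ≈ 0.099463 m·rad (5 s.f.)

0.099463 m·rad


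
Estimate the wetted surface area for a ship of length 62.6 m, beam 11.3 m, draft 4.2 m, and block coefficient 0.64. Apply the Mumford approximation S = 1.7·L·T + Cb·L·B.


Formula: S = 1.7*L*T + V/T with V = Cb*L*B*T, i.e. S = L * (1.7*T + Cb*B)
Step 1 — 1.7*T = 1.7 * 4.2 = 7.14 m
Step 2 — Cb*B = 0.64 * 11.3 = 7.232 m
Step 3 — 1.7*T + Cb*B = 7.14 + 7.232 = 14.372 m
Step 4 — S = 62.6 * 14.372 ≈ 899.69 m^2 (5 s.f.)

899.69 m^2


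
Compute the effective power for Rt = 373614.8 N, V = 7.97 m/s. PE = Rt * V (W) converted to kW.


Formula: PE = Rt * V / 1000 (kW)
Step 1 — PE (W) = 373614.8 * 7.97 = 2977709.956 W
Step 2 — PE (kW) = 2977709.956 / 1000 ≈ 2977.7 kW (5 s.f.)

2977.7 kW


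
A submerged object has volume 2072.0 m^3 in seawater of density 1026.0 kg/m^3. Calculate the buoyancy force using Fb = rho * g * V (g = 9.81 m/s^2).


Formula: Fb = rho * g * V
Substituting: Fb = 1026.0 * 9.81 * 2072.0
Intermediate: 1026.0 * 9.81 = 10065.06
Result: Fb = 10065.06 * 2072.0 ≈ 20855000 N (5 s.f.)

20855000 N


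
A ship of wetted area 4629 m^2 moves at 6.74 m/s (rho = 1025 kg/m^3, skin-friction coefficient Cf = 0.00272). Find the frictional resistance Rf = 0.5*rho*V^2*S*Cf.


Formula: Rf = 0.5 * rho * V^2 * S * Cf
Step 1 — V^2 = 6.74^2 = 45.4276
Step 2 — 0.5 * rho * V^2 = 0.5 * 1025 * 45.4276 = 23281.645
Step 3 — Rf = 23281.645 * 4629 * 0.00272 ≈ 293140 N (5 s.f.)

293140 N


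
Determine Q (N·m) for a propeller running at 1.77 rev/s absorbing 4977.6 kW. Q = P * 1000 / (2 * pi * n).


Formula: Q = P_W / (2 * pi * n)
Step 1 — P_W = 4977.6 kW * 1000 = 4977600.0 W
Step 2 — 2 * pi * n = 2 * pi * 1.77 = 11.121238
Step 3 — Q = 4977600.0 / 11.121238 ≈ 447580 N·m (5 s.f.)

447580 N·m


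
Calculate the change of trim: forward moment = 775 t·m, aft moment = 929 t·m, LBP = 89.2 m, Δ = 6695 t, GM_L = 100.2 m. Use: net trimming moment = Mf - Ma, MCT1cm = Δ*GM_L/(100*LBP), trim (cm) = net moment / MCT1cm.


Formula: net trimming moment = Mf - Ma; MCT1cm = Δ*GM_L/(100*LBP); trim = net moment / MCT1cm
Step 1 — net trimming moment = 775 - 929 = -154 t·m
Step 2 — MCT1cm = 6695 * 100.2 / (100 * 89.2) = 75.2062 t·m/cm
Step 3 — trim = -154 / 75.2062 ≈ -2.0477 cm (5 s.f.)

-2.0477 cm


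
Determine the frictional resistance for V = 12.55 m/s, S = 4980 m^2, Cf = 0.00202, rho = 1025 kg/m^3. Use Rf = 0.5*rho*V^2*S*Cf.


Formula: Rf = 0.5 * rho * V^2 * S * Cf
Step 1 — V^2 = 12.55^2 = 157.5025
Step 2 — 0.5 * rho * V^2 = 0.5 * 1025 * 157.5025 = 80720.03125
Step 3 — Rf = 80720.03125 * 4980 * 0.00202 ≈ 812010 N (5 s.f.)

812010 N


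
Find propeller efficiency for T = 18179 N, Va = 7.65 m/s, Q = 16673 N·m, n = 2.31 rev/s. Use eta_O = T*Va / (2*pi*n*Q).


Formula: eta = T * Va / (2 * pi * n * Q)
Step 1 — numerator = T * Va = 18179 * 7.65 = 139069.35
Step 2 — 2 * pi * n = 2 * pi * 2.31 = 14.514158
Step 3 — denominator = 14.514158 * 16673 = 241994.56
Step 4 — eta = 139069.35 / 241994.56 ≈ 0.57468 (5 s.f.)

0.57468


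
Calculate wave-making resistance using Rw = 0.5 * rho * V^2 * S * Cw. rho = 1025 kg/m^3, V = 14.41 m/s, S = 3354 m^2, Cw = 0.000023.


Formula: Rw = 0.5 * rho * V^2 * S * Cw
Step 1 — V^2 = 14.41^2 = 207.6481
Step 2 — 0.5 * rho * V^2 = 0.5 * 1025 * 207.6481 = 106419.65125
Step 3 — Rw = 106419.65125 * 3354 * 0.000023 ≈ 8209.4 N (5 s.f.)

8209.4 N


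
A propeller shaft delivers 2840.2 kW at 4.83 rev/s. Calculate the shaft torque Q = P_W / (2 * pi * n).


Formula: Q = P_W / (2 * pi * n)
Step 1 — P_W = 2840.2 kW * 1000 = 2840200.0 W
Step 2 — 2 * pi * n = 2 * pi * 4.83 = 30.347785
Step 3 — Q = 2840200.0 / 30.347785 ≈ 93588 N·m (5 s.f.)

93588 N·m


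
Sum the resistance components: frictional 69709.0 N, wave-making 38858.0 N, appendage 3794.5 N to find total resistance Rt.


Formula: Rt = Rf + Rw + Ra
Substituting: Rt = 69709.0 + 38858.0 + 3794.5
Result: Rt = 112361.5 N

112361.5 N


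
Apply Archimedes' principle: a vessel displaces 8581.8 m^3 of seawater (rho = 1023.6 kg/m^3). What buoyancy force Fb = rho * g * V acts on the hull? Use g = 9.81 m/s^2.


Formula: Fb = rho * g * V
Substituting: Fb = 1023.6 * 9.81 * 8581.8
Intermediate: 1023.6 * 9.81 = 10041.516
Result: Fb = 10041.516 * 8581.8 ≈ 86174000 N (5 s.f.)

86174000 N


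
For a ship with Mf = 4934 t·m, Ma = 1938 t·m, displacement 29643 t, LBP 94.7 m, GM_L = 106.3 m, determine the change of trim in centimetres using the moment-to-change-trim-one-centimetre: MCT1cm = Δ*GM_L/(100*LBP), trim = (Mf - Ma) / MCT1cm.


Formula: net trimming moment = Mf - Ma; MCT1cm = Δ*GM_L/(100*LBP); trim = net moment / MCT1cm
Step 1 — net trimming moment = 4934 - 1938 = 2996 t·m
Step 2 — MCT1cm = 29643 * 106.3 / (100 * 94.7) = 332.7403 t·m/cm
Step 3 — trim = 2996 / 332.7403 ≈ 9.0040 cm (5 s.f.)

9.0040 cm


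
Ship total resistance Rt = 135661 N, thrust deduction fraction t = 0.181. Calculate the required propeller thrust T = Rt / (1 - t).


Formula: T = Rt / (1 - t)
Step 1 — (1 - t) = 1 - 0.181 = 0.819
Step 2 — T = 135661 / 0.819 ≈ 165640 N (5 s.f.)

165640 N


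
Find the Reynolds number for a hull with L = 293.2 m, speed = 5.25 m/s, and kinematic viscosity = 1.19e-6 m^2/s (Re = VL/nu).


Formula: Re = V * L / nu
Step 1 — V * L = 5.25 * 293.2 = 1539.3 m^2/s
Step 2 — Re = 1539.3 / 1.19e-6 = 1.29e+09

1.29e+09


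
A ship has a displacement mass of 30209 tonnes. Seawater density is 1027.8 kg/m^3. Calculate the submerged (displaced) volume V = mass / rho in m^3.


Formula: V = mass / rho
Step 1 — convert tonnes to kg: 30209 t * 1000 = 30209000 kg
Step 2 — V = 30209000 / 1027.8 ≈ 29392 m^3 (5 s.f.)

29392 m^3


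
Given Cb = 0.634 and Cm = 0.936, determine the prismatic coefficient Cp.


Formula: Cp = Cb / Cm
Substituting: Cp = 0.634 / 0.936
Result: Cp ≈ 0.67735 (5 s.f.)

0.67735


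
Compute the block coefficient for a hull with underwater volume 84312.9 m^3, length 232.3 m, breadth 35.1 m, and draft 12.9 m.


Formula: Cb = V / (L * B * T)
Step 1 — L * B * T = 232.3 * 35.1 * 12.9 = 105183.117 m^3
Step 2 — Cb = 84312.9 / 105183.117 ≈ 0.80158 (5 s.f.)

0.80158


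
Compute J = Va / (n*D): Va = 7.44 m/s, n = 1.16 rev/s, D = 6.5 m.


Formula: J = Va / (n * D)
Step 1 — n * D = 1.16 * 6.5 = 7.54
Step 2 — J = 7.44 / 7.54 ≈ 0.98674 (5 s.f.)

0.98674


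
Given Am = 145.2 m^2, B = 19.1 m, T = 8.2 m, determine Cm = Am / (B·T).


Formula: Cm = Am / (B * T)
Step 1 — B * T = 19.1 * 8.2 = 156.62 m^2
Step 2 — Cm = 145.2 / 156.62 ≈ 0.92708 (5 s.f.)

0.92708


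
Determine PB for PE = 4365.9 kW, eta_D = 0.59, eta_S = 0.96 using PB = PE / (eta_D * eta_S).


Formula: PB = PE / (eta_D * eta_S)
Step 1 — combined efficiency = eta_D * eta_S = 0.59 * 0.96 = 0.5664
Step 2 — PB = 4365.9 / 0.5664 ≈ 7708.2 kW (5 s.f.)

7708.2 kW


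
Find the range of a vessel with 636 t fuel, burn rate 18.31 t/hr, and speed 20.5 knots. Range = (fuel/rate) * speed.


Formula: endurance = fuel / rate; range = endurance * speed
Step 1 — endurance = 636 / 18.31 = 34.7351 hours
Step 2 — range = 34.7351 * 20.5 ≈ 712.07 nautical miles (5 s.f.)

712.07 NM


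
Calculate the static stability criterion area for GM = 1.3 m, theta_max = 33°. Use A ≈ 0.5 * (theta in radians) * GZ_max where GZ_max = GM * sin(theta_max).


Formula: GZ_max = GM * sin(theta); Area = 0.5 * theta_rad * GZ_max
Step 1 — GZ_max = 1.3 * sin(33°) = 1.3 * 0.544639 = 0.708031 m
Step 2 — theta_rad = 33 * pi/180 = 0.575959 rad
Step 3 — Area = 0.5 * 0.575959 * 0.708031 ≈ 0.20390 m·rad (5 s.f.)

0.20390 m·rad


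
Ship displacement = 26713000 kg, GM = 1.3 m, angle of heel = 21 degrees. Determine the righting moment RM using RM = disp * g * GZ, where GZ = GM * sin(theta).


Formula: GZ = GM * sin(theta); RM = disp * g * GZ
Step 1 — GZ = 1.3 * sin(21°) = 1.3 * 0.358368 = 0.465878 m
Step 2 — RM = 26713000 * 9.81 * 0.465878 ≈ 122090000 N·m (5 s.f.)

122090000 N·m


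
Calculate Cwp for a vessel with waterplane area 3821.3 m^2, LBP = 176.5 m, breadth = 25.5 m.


Formula: Cwp = Aw / (L * B)
Step 1 — L * B = 176.5 * 25.5 = 4500.75 m^2
Step 2 — Cwp = 3821.3 / 4500.75 ≈ 0.84904 (5 s.f.)

0.84904


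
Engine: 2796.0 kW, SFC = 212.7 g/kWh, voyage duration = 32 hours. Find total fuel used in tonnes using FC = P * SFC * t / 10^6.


Formula: FC (tonnes) = P * SFC * t / 1,000,000
Step 1 — P * SFC * t = 2796.0 * 212.7 * 32 = 19030694.4 g
Step 2 — FC (tonnes) = 19030694.4 / 1,000,000 ≈ 19.031 tonnes (5 s.f.)

19.031 tonnes


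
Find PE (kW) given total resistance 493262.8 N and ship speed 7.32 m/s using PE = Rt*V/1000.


Formula: PE = Rt * V / 1000 (kW)
Step 1 — PE (W) = 493262.8 * 7.32 = 3610683.696 W
Step 2 — PE (kW) = 3610683.696 / 1000 ≈ 3610.7 kW (5 s.f.)

3610.7 kW


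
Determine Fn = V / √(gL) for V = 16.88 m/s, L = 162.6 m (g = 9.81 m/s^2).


Formula: Fn = V / sqrt(g * L)
Step 1 — g * L = 9.81 * 162.6 = 1595.106
Step 2 — sqrt(g * L) = sqrt(1595.106) = 39.938778
Step 3 — Fn = 16.88 / 39.938778 ≈ 0.42265 (5 s.f.)

0.42265


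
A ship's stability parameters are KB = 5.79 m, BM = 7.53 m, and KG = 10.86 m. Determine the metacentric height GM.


Formula: GM = KB + BM - KG
Step 1 — KM = KB + BM = 5.79 + 7.53 = 13.32 m
Step 2 — GM = KM - KG = 13.32 - 10.86 = 2.46 m

2.46 m


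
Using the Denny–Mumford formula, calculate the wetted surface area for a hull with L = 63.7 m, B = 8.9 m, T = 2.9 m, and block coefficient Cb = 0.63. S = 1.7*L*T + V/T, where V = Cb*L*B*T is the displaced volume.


Formula: S = 1.7*L*T + V/T with V = Cb*L*B*T, i.e. S = L * (1.7*T + Cb*B)
Step 1 — 1.7*T = 1.7 * 2.9 = 4.93 m
Step 2 — Cb*B = 0.63 * 8.9 = 5.607 m
Step 3 — 1.7*T + Cb*B = 4.93 + 5.607 = 10.537 m
Step 4 — S = 63.7 * 10.537 ≈ 671.21 m^2 (5 s.f.)

671.21 m^2


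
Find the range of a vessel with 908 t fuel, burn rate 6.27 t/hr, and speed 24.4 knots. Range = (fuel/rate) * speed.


Formula: endurance = fuel / rate; range = endurance * speed
Step 1 — endurance = 908 / 6.27 = 144.8166 hours
Step 2 — range = 144.8166 * 24.4 ≈ 3533.5 nautical miles (5 s.f.)

3533.5 NM


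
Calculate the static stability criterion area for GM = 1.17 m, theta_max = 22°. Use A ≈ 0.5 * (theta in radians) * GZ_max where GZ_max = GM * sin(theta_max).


Formula: GZ_max = GM * sin(theta); Area = 0.5 * theta_rad * GZ_max
Step 1 — GZ_max = 1.17 * sin(22°) = 1.17 * 0.374607 = 0.43829 m
Step 2 — theta_rad = 22 * pi/180 = 0.383972 rad
Step 3 — Area = 0.5 * 0.383972 * 0.43829 ≈ 0.084146 m·rad (5 s.f.)

0.084146 m·rad


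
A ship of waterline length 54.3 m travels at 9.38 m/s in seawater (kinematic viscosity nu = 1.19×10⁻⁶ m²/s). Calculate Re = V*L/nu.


Formula: Re = V * L / nu
Step 1 — V * L = 9.38 * 54.3 = 509.334 m^2/s
Step 2 — Re = 509.334 / 1.19e-6 = 4.28e+08

4.28e+08


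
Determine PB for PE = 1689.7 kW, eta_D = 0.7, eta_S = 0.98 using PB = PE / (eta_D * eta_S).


Formula: PB = PE / (eta_D * eta_S)
Step 1 — combined efficiency = eta_D * eta_S = 0.7 * 0.98 = 0.686
Step 2 — PB = 1689.7 / 0.686 ≈ 2463.1 kW (5 s.f.)

2463.1 kW


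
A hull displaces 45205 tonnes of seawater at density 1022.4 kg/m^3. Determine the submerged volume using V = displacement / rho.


Formula: V = mass / rho
Step 1 — convert tonnes to kg: 45205 t * 1000 = 45205000 kg
Step 2 — V = 45205000 / 1022.4 ≈ 44215 m^3 (5 s.f.)

44215 m^3


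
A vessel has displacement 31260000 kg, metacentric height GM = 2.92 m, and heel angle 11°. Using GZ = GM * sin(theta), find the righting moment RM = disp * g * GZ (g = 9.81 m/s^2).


Formula: GZ = GM * sin(theta); RM = disp * g * GZ
Step 1 — GZ = 2.92 * sin(11°) = 2.92 * 0.190809 = 0.557162 m
Step 2 — RM = 31260000 * 9.81 * 0.557162 ≈ 170860000 N·m (5 s.f.)

170860000 N·m


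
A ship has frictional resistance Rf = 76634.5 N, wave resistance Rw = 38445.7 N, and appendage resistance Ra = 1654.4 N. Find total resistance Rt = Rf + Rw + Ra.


Formula: Rt = Rf + Rw + Ra
Substituting: Rt = 76634.5 + 38445.7 + 1654.4
Result: Rt = 116734.6 N

116734.6 N


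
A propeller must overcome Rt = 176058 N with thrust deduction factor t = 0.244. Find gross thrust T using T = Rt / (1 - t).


Formula: T = Rt / (1 - t)
Step 1 — (1 - t) = 1 - 0.244 = 0.756
Step 2 — T = 176058 / 0.756 ≈ 232880 N (5 s.f.)

232880 N


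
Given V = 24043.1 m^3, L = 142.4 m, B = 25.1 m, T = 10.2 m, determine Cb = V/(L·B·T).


Formula: Cb = V / (L * B * T)
Step 1 — L * B * T = 142.4 * 25.1 * 10.2 = 36457.248 m^3
Step 2 — Cb = 24043.1 / 36457.248 ≈ 0.65949 (5 s.f.)

0.65949


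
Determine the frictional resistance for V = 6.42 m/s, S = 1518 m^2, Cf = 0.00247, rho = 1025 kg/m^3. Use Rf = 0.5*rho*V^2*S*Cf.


Formula: Rf = 0.5 * rho * V^2 * S * Cf
Step 1 — V^2 = 6.42^2 = 41.2164
Step 2 — 0.5 * rho * V^2 = 0.5 * 1025 * 41.2164 = 21123.405
Step 3 — Rf = 21123.405 * 1518 * 0.00247 ≈ 79201 N (5 s.f.)

79201 N


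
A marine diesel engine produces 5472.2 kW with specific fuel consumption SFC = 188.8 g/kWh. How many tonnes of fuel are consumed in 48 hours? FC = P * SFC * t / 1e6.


Formula: FC (tonnes) = P * SFC * t / 1,000,000
Step 1 — P * SFC * t = 5472.2 * 188.8 * 48 = 49591265.28 g
Step 2 — FC (tonnes) = 49591265.28 / 1,000,000 ≈ 49.591 tonnes (5 s.f.)

49.591 tonnes


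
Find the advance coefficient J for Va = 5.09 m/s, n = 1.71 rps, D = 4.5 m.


Formula: J = Va / (n * D)
Step 1 — n * D = 1.71 * 4.5 = 7.695
Step 2 — J = 5.09 / 7.695 ≈ 0.66147 (5 s.f.)

0.66147


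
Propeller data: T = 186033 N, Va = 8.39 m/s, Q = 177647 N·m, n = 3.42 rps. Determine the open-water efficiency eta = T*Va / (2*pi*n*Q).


Formula: eta = T * Va / (2 * pi * n * Q)
Step 1 — numerator = T * Va = 186033 * 8.39 = 1560816.87
Step 2 — 2 * pi * n = 2 * pi * 3.42 = 21.488494
Step 3 — denominator = 21.488494 * 177647 = 3817366.49
Step 4 — eta = 1560816.87 / 3817366.49 ≈ 0.40887 (5 s.f.)

0.40887
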